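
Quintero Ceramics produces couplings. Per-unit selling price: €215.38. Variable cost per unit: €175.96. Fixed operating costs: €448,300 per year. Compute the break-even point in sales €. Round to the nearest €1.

Contribution margin per unit = €215.38 − €175.96 = €39.42, a CM ratio of €39.42 ÷ €215.38 = 0.1830.
Break-even revenue = fixed costs × price ÷ CM = €448,300 × €215.38 ÷ €39.42 = €2,449,387.

€2,449,387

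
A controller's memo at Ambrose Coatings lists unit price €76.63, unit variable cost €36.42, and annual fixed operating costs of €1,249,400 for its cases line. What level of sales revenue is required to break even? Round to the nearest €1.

Contribution margin per unit = €76.63 − €36.42 = €40.21, a CM ratio of €40.21 ÷ €76.63 = 0.5247.
Break-even revenue = fixed costs × price ÷ CM = €1,249,400 × €76.63 ÷ €40.21 = €2,381,038.

€2,381,038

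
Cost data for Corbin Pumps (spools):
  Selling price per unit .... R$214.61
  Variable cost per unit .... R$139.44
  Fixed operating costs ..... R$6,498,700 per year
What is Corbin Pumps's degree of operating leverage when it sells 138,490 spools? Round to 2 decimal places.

Total contribution margin = 138,490 × R$75.17 = R$10,410,293.30.
Operating income = contribution − fixed costs = R$10,410,293.30 − R$6,498,700 = R$3,911,593.30.
Degree of operating leverage = R$10,410,293.30 / R$3,911,593.30 = 2.6614.

2.66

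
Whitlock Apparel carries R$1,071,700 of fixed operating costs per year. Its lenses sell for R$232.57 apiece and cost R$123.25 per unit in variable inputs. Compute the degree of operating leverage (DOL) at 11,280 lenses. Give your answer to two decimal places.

7.64

Total contribution margin = 11,280 × R$109.32 = R$1,233,129.60.
EBIT = R$1,233,129.60 − R$1,071,700 = R$161,429.60.
DOL = contribution ÷ EBIT = R$1,233,129.60 ÷ R$161,429.60 = 7.6388.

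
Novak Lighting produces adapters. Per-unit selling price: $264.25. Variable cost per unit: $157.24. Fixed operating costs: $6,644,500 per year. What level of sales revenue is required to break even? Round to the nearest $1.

$16,407,898

Contribution margin per unit = $264.25 − $157.24 = $107.01, a CM ratio of $107.01 ÷ $264.25 = 0.4050.
Break-even sales = FC ÷ CM ratio = $6,644,500 × $264.25 / $107.01 = $16,407,898.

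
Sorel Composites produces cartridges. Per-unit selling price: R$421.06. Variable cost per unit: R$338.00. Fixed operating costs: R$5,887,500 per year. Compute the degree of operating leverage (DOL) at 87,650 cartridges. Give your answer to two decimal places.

Total contribution margin = 87,650 × R$83.06 = R$7,280,209.00.
EBIT = R$7,280,209.00 − R$5,887,500 = R$1,392,709.00.
So DOL = total CM / EBIT = R$7,280,209.00 / R$1,392,709.00 = 5.2274.

5.23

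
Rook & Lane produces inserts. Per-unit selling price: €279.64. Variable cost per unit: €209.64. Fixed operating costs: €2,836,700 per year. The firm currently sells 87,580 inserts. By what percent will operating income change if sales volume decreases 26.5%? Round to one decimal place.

-49.3%

Total contribution margin = 87,580 × €70.00 = €6,130,600.00.
Subtracting fixed costs: EBIT = €6,130,600.00 − €2,836,700 = €3,293,900.00.
So DOL = total CM / EBIT = €6,130,600.00 / €3,293,900.00 = 1.8612.
So EBIT moves 1.8612 × (-26.5%) = -49.3%.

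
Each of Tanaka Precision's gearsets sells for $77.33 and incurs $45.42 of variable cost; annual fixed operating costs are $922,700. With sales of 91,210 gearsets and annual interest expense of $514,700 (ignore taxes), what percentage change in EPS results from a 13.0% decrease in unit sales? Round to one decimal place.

Total contribution margin = 91,210 × $31.91 = $2,910,511.10.
EBIT = $2,910,511.10 − $922,700 = $1,987,811.10.
Interest = $514,700.00, so EBIT − I = $1,473,111.10.
DCL = total CM / (EBIT − I) = $2,910,511.10 / $1,473,111.10 = 1.9758.
%ΔEPS = DCL × %ΔSales = 1.9758 × -13.0% = -25.7%.

-25.7%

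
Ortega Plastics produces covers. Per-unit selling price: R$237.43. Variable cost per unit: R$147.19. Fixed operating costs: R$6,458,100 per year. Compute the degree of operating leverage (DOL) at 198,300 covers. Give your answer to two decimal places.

1.56

Total contribution margin = 198,300 × R$90.24 = R$17,894,592.00.
Subtracting fixed costs: EBIT = R$17,894,592.00 − R$6,458,100 = R$11,436,492.00.
DOL = contribution ÷ EBIT = R$17,894,592.00 ÷ R$11,436,492.00 = 1.5647.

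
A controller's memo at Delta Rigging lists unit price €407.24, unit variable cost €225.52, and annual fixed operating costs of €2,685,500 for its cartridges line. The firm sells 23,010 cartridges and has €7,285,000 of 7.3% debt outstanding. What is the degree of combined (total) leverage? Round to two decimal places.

4.34

Total contribution margin = 23,010 × €181.72 = €4,181,377.20.
Operating income = contribution − fixed costs = €4,181,377.20 − €2,685,500 = €1,495,877.20. Interest = €531,805.00, so EBIT − I = €964,072.20.
Degree of total leverage = total CM / (EBIT − interest) = €4,181,377.20 / €964,072.20 = 4.3372.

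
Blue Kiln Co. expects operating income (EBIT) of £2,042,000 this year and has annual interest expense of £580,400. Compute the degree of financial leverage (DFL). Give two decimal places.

Annual interest charges come to £580,400.00.
DFL = EBIT ÷ (EBIT − I) = £2,042,000 ÷ (£2,042,000 − £580,400.00) = £2,042,000 ÷ £1,461,600.00 = 1.3971.

1.40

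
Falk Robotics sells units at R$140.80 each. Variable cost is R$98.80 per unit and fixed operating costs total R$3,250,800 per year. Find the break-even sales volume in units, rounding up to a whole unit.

77,400 units

Each unit contributes R$140.80 − R$98.80 = R$42.00.
Break-even Q = R$3,250,800 / R$42.00 = 77,400.00 → 77,400 units.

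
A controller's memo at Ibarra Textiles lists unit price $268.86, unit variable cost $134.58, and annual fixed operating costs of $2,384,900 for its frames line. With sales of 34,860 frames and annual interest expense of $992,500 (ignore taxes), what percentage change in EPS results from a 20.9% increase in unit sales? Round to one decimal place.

+75.0%

Contribution at this volume is 34,860 × $134.28 = $4,681,000.80.
Subtracting fixed costs: EBIT = $4,681,000.80 − $2,384,900 = $2,296,100.80.
Interest = $992,500.00, so EBIT − I = $1,303,600.80.
Degree of combined leverage = contribution ÷ (EBIT − I) = $4,681,000.80 ÷ $1,303,600.80 = 3.5908.
%ΔEPS = DCL × %ΔSales = 3.5908 × +20.9% = +75.0%.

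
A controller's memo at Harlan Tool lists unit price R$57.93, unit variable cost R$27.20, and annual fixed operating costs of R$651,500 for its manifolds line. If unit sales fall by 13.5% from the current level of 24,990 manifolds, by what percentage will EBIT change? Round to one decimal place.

At 24,990 units, contribution = 24,990 × R$30.73 = R$767,942.70.
Subtracting fixed costs: EBIT = R$767,942.70 − R$651,500 = R$116,442.70.
Degree of operating leverage = R$767,942.70 / R$116,442.70 = 6.5950.
So EBIT moves 6.5950 × (-13.5%) = -89.0%.

-89.0%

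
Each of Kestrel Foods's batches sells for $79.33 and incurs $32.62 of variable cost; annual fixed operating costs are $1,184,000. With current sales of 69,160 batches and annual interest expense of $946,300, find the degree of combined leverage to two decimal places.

Total contribution margin = 69,160 × $46.71 = $3,230,463.60.
EBIT = $3,230,463.60 − $1,184,000 = $2,046,463.60. Interest = $946,300.00.
DOL = $3,230,463.60 ÷ $2,046,463.60 = 1.5786; DFL = $2,046,463.60 ÷ $1,100,163.60 = 1.8601.
Combined leverage = 1.5786 × 1.8601 = 2.9364.

2.94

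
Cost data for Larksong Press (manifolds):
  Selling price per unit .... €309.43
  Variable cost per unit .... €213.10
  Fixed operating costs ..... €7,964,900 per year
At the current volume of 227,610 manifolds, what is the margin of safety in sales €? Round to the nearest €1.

Each unit contributes €309.43 − €213.10 = €96.33. Break-even units = €7,964,900 ÷ €96.33 = 82,683.48; break-even revenue = 82,683.48 × €309.43 = €25,584,750.41.
Current sales = 227,610 × €309.43 = €70,429,362.30.
Margin of safety = €70,429,362.30 − €25,584,750.41 = €44,844,612.

€44,844,612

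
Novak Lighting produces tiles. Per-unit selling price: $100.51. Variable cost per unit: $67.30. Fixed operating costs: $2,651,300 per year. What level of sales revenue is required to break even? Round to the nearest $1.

$8,024,154

CM per unit = $100.51 − $67.30 = $33.21; CM ratio = $33.21 / $100.51 = 0.3304.
Break-even revenue = fixed costs × price ÷ CM = $2,651,300 × $100.51 ÷ $33.21 = $8,024,154.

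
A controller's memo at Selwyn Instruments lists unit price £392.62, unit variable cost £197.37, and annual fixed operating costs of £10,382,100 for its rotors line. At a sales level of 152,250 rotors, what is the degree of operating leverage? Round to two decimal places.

1.54

At 152,250 units, contribution = 152,250 × £195.25 = £29,726,812.50.
Operating income = contribution − fixed costs = £29,726,812.50 − £10,382,100 = £19,344,712.50.
DOL = contribution ÷ EBIT = £29,726,812.50 ÷ £19,344,712.50 = 1.5367.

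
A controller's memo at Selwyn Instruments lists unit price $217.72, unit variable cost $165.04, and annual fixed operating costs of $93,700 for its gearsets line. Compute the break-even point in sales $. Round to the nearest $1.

Contribution margin per unit = $217.72 − $165.04 = $52.68, a CM ratio of $52.68 ÷ $217.72 = 0.2420.
Break-even sales = FC ÷ CM ratio = $93,700 × $217.72 / $52.68 = $387,251.

$387,251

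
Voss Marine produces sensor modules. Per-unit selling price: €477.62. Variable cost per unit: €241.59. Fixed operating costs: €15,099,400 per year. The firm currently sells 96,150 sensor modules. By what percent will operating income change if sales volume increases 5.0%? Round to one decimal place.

+14.9%

Total contribution margin = 96,150 × €236.03 = €22,694,284.50.
EBIT = €22,694,284.50 − €15,099,400 = €7,594,884.50.
DOL = contribution ÷ EBIT = €22,694,284.50 ÷ €7,594,884.50 = 2.9881.
%ΔEBIT = DOL × %ΔSales = 2.9881 × +5.0% = +14.9%.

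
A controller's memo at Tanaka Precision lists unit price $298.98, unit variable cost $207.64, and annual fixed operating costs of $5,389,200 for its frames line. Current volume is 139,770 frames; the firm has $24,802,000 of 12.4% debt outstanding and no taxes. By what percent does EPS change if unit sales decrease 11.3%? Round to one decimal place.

Contribution at this volume is 139,770 × $91.34 = $12,766,591.80.
Subtracting fixed costs: EBIT = $12,766,591.80 − $5,389,200 = $7,377,391.80.
Interest = $3,075,448.00, so EBIT − I = $4,301,943.80.
DCL = total CM / (EBIT − I) = $12,766,591.80 / $4,301,943.80 = 2.9676.
%ΔEPS = DCL × %ΔSales = 2.9676 × -11.3% = -33.5%.

-33.5%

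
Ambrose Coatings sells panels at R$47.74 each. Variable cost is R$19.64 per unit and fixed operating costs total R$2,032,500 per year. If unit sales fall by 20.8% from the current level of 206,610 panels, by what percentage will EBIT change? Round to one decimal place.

-32.0%

At 206,610 units, contribution = 206,610 × R$28.10 = R$5,805,741.00.
Subtracting fixed costs: EBIT = R$5,805,741.00 − R$2,032,500 = R$3,773,241.00.
DOL = contribution ÷ EBIT = R$5,805,741.00 ÷ R$3,773,241.00 = 1.5387.
Operating income changes by 1.5387 × -20.8% = -32.0%.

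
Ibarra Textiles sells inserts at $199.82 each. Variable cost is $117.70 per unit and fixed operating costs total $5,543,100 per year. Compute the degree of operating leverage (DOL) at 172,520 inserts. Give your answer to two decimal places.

Contribution at this volume is 172,520 × $82.12 = $14,167,342.40.
Operating income = contribution − fixed costs = $14,167,342.40 − $5,543,100 = $8,624,242.40.
So DOL = total CM / EBIT = $14,167,342.40 / $8,624,242.40 = 1.6427.

1.64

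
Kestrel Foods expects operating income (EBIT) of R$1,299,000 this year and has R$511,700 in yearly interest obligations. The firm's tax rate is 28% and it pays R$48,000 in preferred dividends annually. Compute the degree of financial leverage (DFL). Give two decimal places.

1.80

Interest = R$511,700.00.
Preferred dividends grossed up pre-tax: R$48,000 / (1 − 0.28) = R$66,666.67.
DFL = EBIT ÷ [EBIT − I − D_p/(1−t)] = R$1,299,000 ÷ [R$1,299,000 − R$511,700.00 − R$66,666.67] = R$1,299,000 ÷ R$720,633.33 = 1.8026.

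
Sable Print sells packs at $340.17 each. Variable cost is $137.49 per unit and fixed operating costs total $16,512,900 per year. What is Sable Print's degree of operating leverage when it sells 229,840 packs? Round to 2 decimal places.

1.55

At 229,840 units, contribution = 229,840 × $202.68 = $46,583,971.20.
Subtracting fixed costs: EBIT = $46,583,971.20 − $16,512,900 = $30,071,071.20.
Degree of operating leverage = $46,583,971.20 / $30,071,071.20 = 1.5491.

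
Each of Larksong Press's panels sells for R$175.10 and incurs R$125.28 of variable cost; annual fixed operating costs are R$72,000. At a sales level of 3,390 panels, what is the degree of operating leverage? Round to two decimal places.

1.74

At 3,390 units, contribution = 3,390 × R$49.82 = R$168,889.80.
EBIT = R$168,889.80 − R$72,000 = R$96,889.80.
Degree of operating leverage = R$168,889.80 / R$96,889.80 = 1.7431.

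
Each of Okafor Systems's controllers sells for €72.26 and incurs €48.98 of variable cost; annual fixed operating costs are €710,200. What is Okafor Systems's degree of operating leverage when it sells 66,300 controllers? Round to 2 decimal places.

1.85

Contribution at this volume is 66,300 × €23.28 = €1,543,464.00.
Operating income = contribution − fixed costs = €1,543,464.00 − €710,200 = €833,264.00.
So DOL = total CM / EBIT = €1,543,464.00 / €833,264.00 = 1.8523.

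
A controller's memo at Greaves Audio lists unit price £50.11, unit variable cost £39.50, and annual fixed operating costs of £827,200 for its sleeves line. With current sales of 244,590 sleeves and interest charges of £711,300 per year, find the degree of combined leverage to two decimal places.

At 244,590 units, contribution = 244,590 × £10.61 = £2,595,099.90.
Subtracting fixed costs: EBIT = £2,595,099.90 − £827,200 = £1,767,899.90. Interest = £711,300.00, so EBIT − I = £1,056,599.90.
Degree of total leverage = total CM / (EBIT − interest) = £2,595,099.90 / £1,056,599.90 = 2.4561.

2.46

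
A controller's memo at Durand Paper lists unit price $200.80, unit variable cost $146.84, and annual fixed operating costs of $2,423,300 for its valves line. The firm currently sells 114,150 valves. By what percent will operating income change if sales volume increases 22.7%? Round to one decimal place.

+37.4%

At 114,150 units, contribution = 114,150 × $53.96 = $6,159,534.00.
Subtracting fixed costs: EBIT = $6,159,534.00 − $2,423,300 = $3,736,234.00.
Degree of operating leverage = $6,159,534.00 / $3,736,234.00 = 1.6486.
Operating income changes by 1.6486 × +22.7% = +37.4%.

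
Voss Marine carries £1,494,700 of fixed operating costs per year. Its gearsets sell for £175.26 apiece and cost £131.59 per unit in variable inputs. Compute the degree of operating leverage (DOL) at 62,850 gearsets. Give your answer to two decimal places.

Contribution at this volume is 62,850 × £43.67 = £2,744,659.50.
EBIT = £2,744,659.50 − £1,494,700 = £1,249,959.50.
So DOL = total CM / EBIT = £2,744,659.50 / £1,249,959.50 = 2.1958.

2.20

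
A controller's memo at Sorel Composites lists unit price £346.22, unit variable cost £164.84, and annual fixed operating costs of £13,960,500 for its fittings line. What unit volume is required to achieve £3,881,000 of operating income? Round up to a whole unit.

Each unit contributes £346.22 − £164.84 = £181.38.
Required volume = (fixed costs + target profit) ÷ CM = (£13,960,500 + £3,881,000) ÷ £181.38 = 98,365.31, so 98,366 fittings.

98,366 fittings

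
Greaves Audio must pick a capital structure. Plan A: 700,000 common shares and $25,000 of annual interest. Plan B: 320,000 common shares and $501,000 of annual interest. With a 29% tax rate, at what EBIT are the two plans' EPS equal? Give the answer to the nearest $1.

Set EPS_A = EPS_B: (EBIT − $25,000)(1 − 0.29) ÷ 700,000 = (EBIT − $501,000)(1 − 0.29) ÷ 320,000.
The (1 − t) factor cancels: (EBIT − 25,000) × 320,000 = (EBIT − 501,000) × 700,000.
EBIT × (700,000 − 320,000) = 501,000 × 700,000 − 25,000 × 320,000 = 342,700,000,000, so EBIT = 342,700,000,000 ÷ 380,000 = 901,842.11.

$901,842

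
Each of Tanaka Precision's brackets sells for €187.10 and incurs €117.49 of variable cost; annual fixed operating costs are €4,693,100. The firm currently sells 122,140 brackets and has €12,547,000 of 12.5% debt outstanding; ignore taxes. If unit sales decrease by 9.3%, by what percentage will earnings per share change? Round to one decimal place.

Total contribution margin = 122,140 × €69.61 = €8,502,165.40.
Operating income = contribution − fixed costs = €8,502,165.40 − €4,693,100 = €3,809,065.40.
After interest of €1,568,375.00, pre-tax earnings = €2,240,690.40.
DCL = total CM / (EBIT − I) = €8,502,165.40 / €2,240,690.40 = 3.7944.
EPS therefore changes by 3.7944 × (-9.3%) = -35.3%.

-35.3%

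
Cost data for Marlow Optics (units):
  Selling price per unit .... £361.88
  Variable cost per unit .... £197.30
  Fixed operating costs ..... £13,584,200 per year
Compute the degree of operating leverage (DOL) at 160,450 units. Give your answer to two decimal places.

2.06

Total contribution margin = 160,450 × £164.58 = £26,406,861.00.
EBIT = £26,406,861.00 − £13,584,200 = £12,822,661.00.
Degree of operating leverage = £26,406,861.00 / £12,822,661.00 = 2.0594.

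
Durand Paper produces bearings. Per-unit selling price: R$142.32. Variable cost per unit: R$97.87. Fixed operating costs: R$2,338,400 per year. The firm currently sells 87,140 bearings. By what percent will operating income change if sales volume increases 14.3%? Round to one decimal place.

Total contribution margin = 87,140 × R$44.45 = R$3,873,373.00.
Subtracting fixed costs: EBIT = R$3,873,373.00 − R$2,338,400 = R$1,534,973.00.
DOL = contribution ÷ EBIT = R$3,873,373.00 ÷ R$1,534,973.00 = 2.5234.
Operating income changes by 2.5234 × +14.3% = +36.1%.

+36.1%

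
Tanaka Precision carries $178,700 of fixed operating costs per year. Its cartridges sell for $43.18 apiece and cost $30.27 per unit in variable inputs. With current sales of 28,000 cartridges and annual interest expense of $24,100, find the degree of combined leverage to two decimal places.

2.28

Contribution at this volume is 28,000 × $12.91 = $361,480.00.
Operating income = contribution − fixed costs = $361,480.00 − $178,700 = $182,780.00. Interest = $24,100.00, so EBIT − I = $158,680.00.
Degree of total leverage = total CM / (EBIT − interest) = $361,480.00 / $158,680.00 = 2.2780.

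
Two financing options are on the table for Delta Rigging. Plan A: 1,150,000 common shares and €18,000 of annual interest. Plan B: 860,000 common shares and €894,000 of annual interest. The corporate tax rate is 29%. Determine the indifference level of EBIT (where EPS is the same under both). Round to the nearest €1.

€3,491,793

At indifference, (EBIT − 18,000)(1 − t)/1,150,000 = (EBIT − 894,000)(1 − t)/860,000.
The (1 − t) factor cancels: (EBIT − 18,000) × 860,000 = (EBIT − 894,000) × 1,150,000.
EBIT × (1,150,000 − 860,000) = 894,000 × 1,150,000 − 18,000 × 860,000 = 1,012,620,000,000, so EBIT = 1,012,620,000,000 ÷ 290,000 = 3,491,793.10.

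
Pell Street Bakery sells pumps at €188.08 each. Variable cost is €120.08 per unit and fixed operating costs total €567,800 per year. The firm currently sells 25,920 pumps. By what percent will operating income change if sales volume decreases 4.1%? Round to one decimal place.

Contribution at this volume is 25,920 × €68.00 = €1,762,560.00.
Operating income = contribution − fixed costs = €1,762,560.00 − €567,800 = €1,194,760.00.
DOL = contribution ÷ EBIT = €1,762,560.00 ÷ €1,194,760.00 = 1.4752.
So EBIT moves 1.4752 × (-4.1%) = -6.0%.

-6.0%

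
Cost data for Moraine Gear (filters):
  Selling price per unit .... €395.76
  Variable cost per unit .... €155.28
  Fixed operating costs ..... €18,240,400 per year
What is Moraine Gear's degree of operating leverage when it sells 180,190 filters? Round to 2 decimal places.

At 180,190 units, contribution = 180,190 × €240.48 = €43,332,091.20.
Operating income = contribution − fixed costs = €43,332,091.20 − €18,240,400 = €25,091,691.20.
DOL = contribution ÷ EBIT = €43,332,091.20 ÷ €25,091,691.20 = 1.7269.

1.73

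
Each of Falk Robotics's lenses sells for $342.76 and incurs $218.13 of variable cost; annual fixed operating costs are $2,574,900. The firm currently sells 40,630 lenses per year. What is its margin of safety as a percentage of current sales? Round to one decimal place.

49.2%

Each unit contributes $342.76 − $218.13 = $124.63. Break-even units = $2,574,900 ÷ $124.63 = 20,660.35; break-even revenue = 20,660.35 × $342.76 = $7,081,543.16.
Actual sales revenue = 40,630 × $342.76 = $13,926,338.80.
Margin of safety = ($13,926,338.80 − $7,081,543.16) ÷ $13,926,338.80 = 49.2%.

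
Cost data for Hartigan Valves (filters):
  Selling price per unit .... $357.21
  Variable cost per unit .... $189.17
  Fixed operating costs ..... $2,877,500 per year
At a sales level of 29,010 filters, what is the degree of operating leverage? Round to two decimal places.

2.44

Contribution at this volume is 29,010 × $168.04 = $4,874,840.40.
Subtracting fixed costs: EBIT = $4,874,840.40 − $2,877,500 = $1,997,340.40.
Degree of operating leverage = $4,874,840.40 / $1,997,340.40 = 2.4407.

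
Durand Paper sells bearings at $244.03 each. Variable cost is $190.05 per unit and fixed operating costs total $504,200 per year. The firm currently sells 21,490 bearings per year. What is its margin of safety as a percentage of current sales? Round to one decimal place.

56.5%

Each unit contributes $244.03 − $190.05 = $53.98. Break-even units = $504,200 ÷ $53.98 = 9,340.50; break-even revenue = 9,340.50 × $244.03 = $2,279,361.36.
Actual sales revenue = 21,490 × $244.03 = $5,244,204.70.
Margin of safety = ($5,244,204.70 − $2,279,361.36) ÷ $5,244,204.70 = 56.5%.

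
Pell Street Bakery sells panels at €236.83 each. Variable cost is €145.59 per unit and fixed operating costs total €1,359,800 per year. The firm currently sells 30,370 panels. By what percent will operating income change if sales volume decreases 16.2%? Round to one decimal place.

Contribution at this volume is 30,370 × €91.24 = €2,770,958.80.
Operating income = contribution − fixed costs = €2,770,958.80 − €1,359,800 = €1,411,158.80.
DOL = contribution ÷ EBIT = €2,770,958.80 ÷ €1,411,158.80 = 1.9636.
%ΔEBIT = DOL × %ΔSales = 1.9636 × -16.2% = -31.8%.

-31.8%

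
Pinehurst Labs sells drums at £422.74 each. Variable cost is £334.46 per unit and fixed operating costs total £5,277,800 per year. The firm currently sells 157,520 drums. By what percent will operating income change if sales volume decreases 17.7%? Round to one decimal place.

Total contribution margin = 157,520 × £88.28 = £13,905,865.60.
Subtracting fixed costs: EBIT = £13,905,865.60 − £5,277,800 = £8,628,065.60.
So DOL = total CM / EBIT = £13,905,865.60 / £8,628,065.60 = 1.6117.
Operating income changes by 1.6117 × -17.7% = -28.5%.

-28.5%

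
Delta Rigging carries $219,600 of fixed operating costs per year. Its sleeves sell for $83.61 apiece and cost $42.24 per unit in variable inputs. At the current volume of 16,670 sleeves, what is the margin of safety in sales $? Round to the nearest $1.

$949,961

Each unit contributes $83.61 − $42.24 = $41.37. Break-even units = $219,600 ÷ $41.37 = 5,308.19; break-even revenue = 5,308.19 × $83.61 = $443,818.13.
Current sales = 16,670 × $83.61 = $1,393,778.70.
Margin of safety = $1,393,778.70 − $443,818.13 = $949,961.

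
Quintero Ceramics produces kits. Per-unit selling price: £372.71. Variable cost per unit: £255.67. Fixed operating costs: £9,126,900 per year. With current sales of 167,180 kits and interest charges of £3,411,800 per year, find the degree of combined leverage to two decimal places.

Total contribution margin = 167,180 × £117.04 = £19,566,747.20.
EBIT = £19,566,747.20 − £9,126,900 = £10,439,847.20. Interest = £3,411,800.00, so EBIT − I = £7,028,047.20.
Degree of total leverage = total CM / (EBIT − interest) = £19,566,747.20 / £7,028,047.20 = 2.7841.

2.78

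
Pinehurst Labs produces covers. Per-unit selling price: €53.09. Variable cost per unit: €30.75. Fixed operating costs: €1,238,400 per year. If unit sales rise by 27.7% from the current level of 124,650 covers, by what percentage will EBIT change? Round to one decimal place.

Contribution at this volume is 124,650 × €22.34 = €2,784,681.00.
Subtracting fixed costs: EBIT = €2,784,681.00 − €1,238,400 = €1,546,281.00.
Degree of operating leverage = €2,784,681.00 / €1,546,281.00 = 1.8009.
Operating income changes by 1.8009 × +27.7% = +49.9%.

+49.9%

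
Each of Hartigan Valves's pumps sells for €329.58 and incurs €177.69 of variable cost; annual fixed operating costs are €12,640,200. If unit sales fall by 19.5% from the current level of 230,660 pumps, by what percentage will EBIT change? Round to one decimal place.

Contribution at this volume is 230,660 × €151.89 = €35,034,947.40.
EBIT = €35,034,947.40 − €12,640,200 = €22,394,747.40.
DOL = contribution ÷ EBIT = €35,034,947.40 ÷ €22,394,747.40 = 1.5644.
%ΔEBIT = DOL × %ΔSales = 1.5644 × -19.5% = -30.5%.

-30.5%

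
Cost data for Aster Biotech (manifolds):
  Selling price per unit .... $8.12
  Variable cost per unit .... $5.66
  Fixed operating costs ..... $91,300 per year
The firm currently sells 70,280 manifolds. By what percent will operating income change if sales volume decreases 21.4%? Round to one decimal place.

-45.3%

Total contribution margin = 70,280 × $2.46 = $172,888.80.
Operating income = contribution − fixed costs = $172,888.80 − $91,300 = $81,588.80.
So DOL = total CM / EBIT = $172,888.80 / $81,588.80 = 2.1190.
%ΔEBIT = DOL × %ΔSales = 2.1190 × -21.4% = -45.3%.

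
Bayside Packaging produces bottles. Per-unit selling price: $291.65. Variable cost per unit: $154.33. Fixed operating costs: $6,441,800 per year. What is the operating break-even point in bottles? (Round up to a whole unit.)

Each unit contributes $291.65 − $154.33 = $137.32.
Break-even volume = fixed costs ÷ CM per unit = $6,441,800 ÷ $137.32 = 46,910.87, so 46,911 bottles.

46,911 bottles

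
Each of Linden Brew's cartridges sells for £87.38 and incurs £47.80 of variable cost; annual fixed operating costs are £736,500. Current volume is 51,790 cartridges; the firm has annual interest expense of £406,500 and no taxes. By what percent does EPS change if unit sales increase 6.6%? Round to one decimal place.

+14.9%

Total contribution margin = 51,790 × £39.58 = £2,049,848.20.
EBIT = £2,049,848.20 − £736,500 = £1,313,348.20.
Interest = £406,500.00, so EBIT − I = £906,848.20.
Degree of combined leverage = contribution ÷ (EBIT − I) = £2,049,848.20 ÷ £906,848.20 = 2.2604.
%ΔEPS = DCL × %ΔSales = 2.2604 × +6.6% = +14.9%.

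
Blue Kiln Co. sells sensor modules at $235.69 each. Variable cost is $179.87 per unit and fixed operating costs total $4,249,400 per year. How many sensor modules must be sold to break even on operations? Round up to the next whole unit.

76,127 sensor modules

Unit CM = price − variable cost = $235.69 − $179.87 = $55.82.
Break-even volume = fixed costs ÷ CM per unit = $4,249,400 ÷ $55.82 = 76,126.84, so 76,127 sensor modules.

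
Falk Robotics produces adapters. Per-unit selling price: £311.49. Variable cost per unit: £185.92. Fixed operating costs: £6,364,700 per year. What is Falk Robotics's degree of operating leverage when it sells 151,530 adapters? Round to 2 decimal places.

1.50

Total contribution margin = 151,530 × £125.57 = £19,027,622.10.
Subtracting fixed costs: EBIT = £19,027,622.10 − £6,364,700 = £12,662,922.10.
So DOL = total CM / EBIT = £19,027,622.10 / £12,662,922.10 = 1.5026.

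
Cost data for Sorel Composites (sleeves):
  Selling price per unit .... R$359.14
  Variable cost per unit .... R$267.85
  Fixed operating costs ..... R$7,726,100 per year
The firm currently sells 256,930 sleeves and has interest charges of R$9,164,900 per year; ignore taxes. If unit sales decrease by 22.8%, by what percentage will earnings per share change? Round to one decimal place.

-81.5%

Total contribution margin = 256,930 × R$91.29 = R$23,455,139.70.
Subtracting fixed costs: EBIT = R$23,455,139.70 − R$7,726,100 = R$15,729,039.70.
Interest = R$9,164,900.00, so EBIT − I = R$6,564,139.70.
Degree of combined leverage = contribution ÷ (EBIT − I) = R$23,455,139.70 ÷ R$6,564,139.70 = 3.5732.
EPS therefore changes by 3.5732 × (-22.8%) = -81.5%.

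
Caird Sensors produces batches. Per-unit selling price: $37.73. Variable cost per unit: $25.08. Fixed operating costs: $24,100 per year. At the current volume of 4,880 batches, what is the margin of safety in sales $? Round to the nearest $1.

Each unit contributes $37.73 − $25.08 = $12.65. Break-even units = $24,100 ÷ $12.65 = 1,905.14; break-even revenue = 1,905.14 × $37.73 = $71,880.87.
Actual sales revenue = 4,880 × $37.73 = $184,122.40.
Margin of safety = $184,122.40 − $71,880.87 = $112,242.

$112,242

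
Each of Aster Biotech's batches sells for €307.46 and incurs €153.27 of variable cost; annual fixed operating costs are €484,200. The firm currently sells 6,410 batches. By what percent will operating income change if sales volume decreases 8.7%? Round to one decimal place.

-17.1%

Contribution at this volume is 6,410 × €154.19 = €988,357.90.
Operating income = contribution − fixed costs = €988,357.90 − €484,200 = €504,157.90.
Degree of operating leverage = €988,357.90 / €504,157.90 = 1.9604.
Operating income changes by 1.9604 × -8.7% = -17.1%.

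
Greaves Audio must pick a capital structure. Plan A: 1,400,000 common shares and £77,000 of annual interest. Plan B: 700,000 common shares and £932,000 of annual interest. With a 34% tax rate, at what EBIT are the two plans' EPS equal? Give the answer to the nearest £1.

At indifference, (EBIT − 77,000)(1 − t)/1,400,000 = (EBIT − 932,000)(1 − t)/700,000.
The (1 − t) factor cancels: (EBIT − 77,000) × 700,000 = (EBIT − 932,000) × 1,400,000.
Solving, EBIT = (932,000·1,400,000 − 77,000·700,000) / (1,400,000 − 700,000) = 1,250,900,000,000 / 700,000 = 1,787,000.00.

£1,787,000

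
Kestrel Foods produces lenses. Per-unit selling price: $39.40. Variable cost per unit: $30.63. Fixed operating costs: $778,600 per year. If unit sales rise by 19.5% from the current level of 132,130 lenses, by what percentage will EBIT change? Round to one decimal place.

Contribution at this volume is 132,130 × $8.77 = $1,158,780.10.
EBIT = $1,158,780.10 − $778,600 = $380,180.10.
Degree of operating leverage = $1,158,780.10 / $380,180.10 = 3.0480.
%ΔEBIT = DOL × %ΔSales = 3.0480 × +19.5% = +59.4%.

+59.4%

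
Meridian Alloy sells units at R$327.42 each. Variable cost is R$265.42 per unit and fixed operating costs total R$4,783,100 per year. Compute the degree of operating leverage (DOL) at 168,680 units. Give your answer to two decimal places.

1.84

Total contribution margin = 168,680 × R$62.00 = R$10,458,160.00.
Subtracting fixed costs: EBIT = R$10,458,160.00 − R$4,783,100 = R$5,675,060.00.
Degree of operating leverage = R$10,458,160.00 / R$5,675,060.00 = 1.8428.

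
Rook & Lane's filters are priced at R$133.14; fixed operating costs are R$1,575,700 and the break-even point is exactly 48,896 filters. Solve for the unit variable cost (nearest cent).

Contribution per unit must be FC / Q = R$1,575,700 / 48,896 = R$32.2255.
Variable cost per unit = R$133.14 − R$32.2255 = R$100.91.

R$100.91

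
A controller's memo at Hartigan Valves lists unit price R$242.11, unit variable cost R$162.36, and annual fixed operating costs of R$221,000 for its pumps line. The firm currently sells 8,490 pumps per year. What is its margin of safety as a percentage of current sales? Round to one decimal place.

67.4%

Unit CM = price − variable cost = R$242.11 − R$162.36 = R$79.75. Break-even units = R$221,000 ÷ R$79.75 = 2,771.16; break-even revenue = 2,771.16 × R$242.11 = R$670,925.52.
Current sales = 8,490 × R$242.11 = R$2,055,513.90.
Margin of safety = (R$2,055,513.90 − R$670,925.52) ÷ R$2,055,513.90 = 67.4%.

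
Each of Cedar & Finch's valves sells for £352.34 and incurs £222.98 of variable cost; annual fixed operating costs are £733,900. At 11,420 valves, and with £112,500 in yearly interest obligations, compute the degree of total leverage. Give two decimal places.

Contribution at this volume is 11,420 × £129.36 = £1,477,291.20.
EBIT = £1,477,291.20 − £733,900 = £743,391.20. Interest = £112,500.00.
DOL = £1,477,291.20 ÷ £743,391.20 = 1.9872; DFL = £743,391.20 ÷ £630,891.20 = 1.1783.
DCL = DOL × DFL = 1.9872 × 1.1783 = 2.3415.

2.34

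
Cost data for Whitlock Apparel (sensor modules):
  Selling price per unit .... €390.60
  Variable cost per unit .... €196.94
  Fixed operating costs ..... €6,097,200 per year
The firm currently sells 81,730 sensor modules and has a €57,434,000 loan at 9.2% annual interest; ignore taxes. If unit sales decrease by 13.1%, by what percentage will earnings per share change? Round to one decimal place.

-46.6%

Contribution at this volume is 81,730 × €193.66 = €15,827,831.80.
Subtracting fixed costs: EBIT = €15,827,831.80 − €6,097,200 = €9,730,631.80.
After interest of €5,283,928.00, pre-tax earnings = €4,446,703.80.
DCL = total CM / (EBIT − I) = €15,827,831.80 / €4,446,703.80 = 3.5595.
%ΔEPS = DCL × %ΔSales = 3.5595 × -13.1% = -46.6%.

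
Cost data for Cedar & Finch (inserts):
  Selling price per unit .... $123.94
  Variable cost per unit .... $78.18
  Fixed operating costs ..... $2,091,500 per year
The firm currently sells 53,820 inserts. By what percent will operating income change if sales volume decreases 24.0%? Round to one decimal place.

At 53,820 units, contribution = 53,820 × $45.76 = $2,462,803.20.
EBIT = $2,462,803.20 − $2,091,500 = $371,303.20.
Degree of operating leverage = $2,462,803.20 / $371,303.20 = 6.6329.
Operating income changes by 6.6329 × -24.0% = -159.2%.

-159.2%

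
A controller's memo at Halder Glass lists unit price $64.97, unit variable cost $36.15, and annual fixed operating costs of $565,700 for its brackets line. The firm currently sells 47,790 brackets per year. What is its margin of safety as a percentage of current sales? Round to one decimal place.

58.9%

Unit CM = price − variable cost = $64.97 − $36.15 = $28.82. Break-even units = $565,700 ÷ $28.82 = 19,628.73; break-even revenue = 19,628.73 × $64.97 = $1,275,278.59.
Current sales = 47,790 × $64.97 = $3,104,916.30.
Margin of safety = ($3,104,916.30 − $1,275,278.59) ÷ $3,104,916.30 = 58.9%.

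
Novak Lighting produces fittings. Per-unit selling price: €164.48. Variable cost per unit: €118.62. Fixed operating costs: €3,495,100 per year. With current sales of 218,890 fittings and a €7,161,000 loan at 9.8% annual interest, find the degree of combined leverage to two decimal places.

At 218,890 units, contribution = 218,890 × €45.86 = €10,038,295.40.
EBIT = €10,038,295.40 − €3,495,100 = €6,543,195.40. Interest = €701,778.00.
DOL = €10,038,295.40 ÷ €6,543,195.40 = 1.5342; DFL = €6,543,195.40 ÷ €5,841,417.40 = 1.1201.
Combined leverage = 1.5342 × 1.1201 = 1.7185.

1.72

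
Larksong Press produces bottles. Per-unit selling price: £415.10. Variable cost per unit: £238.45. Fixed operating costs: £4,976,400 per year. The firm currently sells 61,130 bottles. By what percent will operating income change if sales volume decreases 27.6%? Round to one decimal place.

At 61,130 units, contribution = 61,130 × £176.65 = £10,798,614.50.
EBIT = £10,798,614.50 − £4,976,400 = £5,822,214.50.
So DOL = total CM / EBIT = £10,798,614.50 / £5,822,214.50 = 1.8547.
So EBIT moves 1.8547 × (-27.6%) = -51.2%.

-51.2%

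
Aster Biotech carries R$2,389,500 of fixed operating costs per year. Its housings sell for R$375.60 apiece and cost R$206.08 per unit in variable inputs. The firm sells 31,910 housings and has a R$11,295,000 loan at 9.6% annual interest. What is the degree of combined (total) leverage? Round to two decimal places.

Contribution at this volume is 31,910 × R$169.52 = R$5,409,383.20.
EBIT = R$5,409,383.20 − R$2,389,500 = R$3,019,883.20. Interest = R$1,084,320.00.
DOL = R$5,409,383.20 ÷ R$3,019,883.20 = 1.7913; DFL = R$3,019,883.20 ÷ R$1,935,563.20 = 1.5602.
Combined leverage = 1.7913 × 1.5602 = 2.7948.

2.79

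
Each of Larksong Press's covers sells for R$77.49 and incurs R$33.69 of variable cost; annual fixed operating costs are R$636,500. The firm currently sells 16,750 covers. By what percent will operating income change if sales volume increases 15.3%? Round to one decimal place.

At 16,750 units, contribution = 16,750 × R$43.80 = R$733,650.00.
Operating income = contribution − fixed costs = R$733,650.00 − R$636,500 = R$97,150.00.
DOL = contribution ÷ EBIT = R$733,650.00 ÷ R$97,150.00 = 7.5517.
So EBIT moves 7.5517 × (+15.3%) = +115.5%.

+115.5%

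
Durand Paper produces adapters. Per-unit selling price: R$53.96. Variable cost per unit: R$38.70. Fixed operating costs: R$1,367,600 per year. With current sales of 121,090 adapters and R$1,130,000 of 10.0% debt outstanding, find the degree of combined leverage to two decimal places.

5.03

At 121,090 units, contribution = 121,090 × R$15.26 = R$1,847,833.40.
Subtracting fixed costs: EBIT = R$1,847,833.40 − R$1,367,600 = R$480,233.40. Interest = R$113,000.00.
DOL = R$1,847,833.40 ÷ R$480,233.40 = 3.8478; DFL = R$480,233.40 ÷ R$367,233.40 = 1.3077.
Combined leverage = 3.8478 × 1.3077 = 5.0318.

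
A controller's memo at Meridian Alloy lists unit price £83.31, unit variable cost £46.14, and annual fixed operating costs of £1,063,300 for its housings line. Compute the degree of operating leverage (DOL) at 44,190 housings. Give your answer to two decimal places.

2.84

Contribution at this volume is 44,190 × £37.17 = £1,642,542.30.
EBIT = £1,642,542.30 − £1,063,300 = £579,242.30.
DOL = contribution ÷ EBIT = £1,642,542.30 ÷ £579,242.30 = 2.8357.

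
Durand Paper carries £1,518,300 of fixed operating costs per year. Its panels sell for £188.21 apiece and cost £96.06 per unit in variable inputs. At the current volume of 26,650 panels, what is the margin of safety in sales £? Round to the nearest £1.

£1,914,774

Each unit contributes £188.21 − £96.06 = £92.15. Break-even units = £1,518,300 ÷ £92.15 = 16,476.40; break-even revenue = 16,476.40 × £188.21 = £3,101,022.71.
Current sales = 26,650 × £188.21 = £5,015,796.50.
Margin of safety = £5,015,796.50 − £3,101,022.71 = £1,914,774.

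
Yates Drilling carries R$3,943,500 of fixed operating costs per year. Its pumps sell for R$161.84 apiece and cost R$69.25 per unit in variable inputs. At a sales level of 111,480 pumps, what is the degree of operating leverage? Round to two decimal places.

1.62

At 111,480 units, contribution = 111,480 × R$92.59 = R$10,321,933.20.
EBIT = R$10,321,933.20 − R$3,943,500 = R$6,378,433.20.
So DOL = total CM / EBIT = R$10,321,933.20 / R$6,378,433.20 = 1.6183.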